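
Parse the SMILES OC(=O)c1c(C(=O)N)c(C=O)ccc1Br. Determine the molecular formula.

Walk through each heavy atom and fill implicit hydrogens from standard valence (C 4, N 3, O 2, S 2, halogen 1); for lowercase aromatic atoms, an aromatic c carries 1 H when it has two neighbours and 0 H with three, and aromatic n carries 0 H:
  atom 1: O, bond orders sum to 1 (valence 2) → 1 H
  atom 2: C, bond orders sum to 4 (valence 4) → 0 H
  atom 3: O, bond orders sum to 2 (valence 2) → 0 H
  atom 4: aromatic c, 3 neighbours → 0 H
  atom 5: aromatic c, 3 neighbours → 0 H
  atom 6: C, bond orders sum to 4 (valence 4) → 0 H
  atom 7: O, bond orders sum to 2 (valence 2) → 0 H
  atom 8: N, bond orders sum to 1 (valence 3) → 2 H
  atom 9: aromatic c, 3 neighbours → 0 H
  atom 10: C, bond orders sum to 3 (valence 4) → 1 H
  atom 11: O, bond orders sum to 2 (valence 2) → 0 H
  atom 12: aromatic c, 2 neighbours → 1 H
  atom 13: aromatic c, 2 neighbours → 1 H
  atom 14: aromatic c, 3 neighbours → 0 H
  atom 15: Br (halogen, monovalent) → 0 H
Totals → C:9, H:6, Br:1, N:1, O:4.

C9H6BrNO4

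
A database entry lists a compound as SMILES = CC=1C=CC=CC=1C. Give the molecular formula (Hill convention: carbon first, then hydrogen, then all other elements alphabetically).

Walk through each heavy atom and fill implicit hydrogens from standard valence (C 4, N 3, O 2, S 2, halogen 1):
  atom 1: C, bond orders sum to 1 (valence 4) → 3 H
  atom 2: C, bond orders sum to 4 (valence 4) → 0 H
  atom 3: C, bond orders sum to 3 (valence 4) → 1 H
  atom 4: C, bond orders sum to 3 (valence 4) → 1 H
  atom 5: C, bond orders sum to 3 (valence 4) → 1 H
  atom 6: C, bond orders sum to 3 (valence 4) → 1 H
  atom 7: C, bond orders sum to 4 (valence 4) → 0 H
  atom 8: C, bond orders sum to 1 (valence 4) → 3 H
Totals → C:8, H:10.

C8H10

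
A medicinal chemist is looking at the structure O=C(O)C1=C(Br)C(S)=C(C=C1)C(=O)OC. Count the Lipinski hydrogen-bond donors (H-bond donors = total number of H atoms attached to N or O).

Donors: find every N or O and count the H atoms it carries.
  atom 1 (O): bond orders sum to 2 → 0 H
  atom 3 (O): bond orders sum to 1 → 1 H
  atom 13 (O): bond orders sum to 2 → 0 H
  atom 14 (O): bond orders sum to 2 → 0 H
Lipinski HBD = 1.

1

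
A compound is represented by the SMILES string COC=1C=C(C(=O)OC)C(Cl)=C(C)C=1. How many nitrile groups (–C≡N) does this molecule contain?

0

Scan the SMILES for the nitrile motif — none present.
Groups that are present: 1 ester, 1 ether.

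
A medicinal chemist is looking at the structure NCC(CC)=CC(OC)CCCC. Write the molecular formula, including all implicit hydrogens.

Walk through each heavy atom and fill implicit hydrogens from standard valence (C 4, N 3, O 2, S 2, halogen 1):
  atom 1: N, bond orders sum to 1 (valence 3) → 2 H
  atom 2: C, bond orders sum to 2 (valence 4) → 2 H
  atom 3: C, bond orders sum to 4 (valence 4) → 0 H
  atom 4: C, bond orders sum to 2 (valence 4) → 2 H
  atom 5: C, bond orders sum to 1 (valence 4) → 3 H
  atom 6: C, bond orders sum to 3 (valence 4) → 1 H
  atom 7: C, bond orders sum to 3 (valence 4) → 1 H
  atom 8: O, bond orders sum to 2 (valence 2) → 0 H
  atom 9: C, bond orders sum to 1 (valence 4) → 3 H
  atom 10: C, bond orders sum to 2 (valence 4) → 2 H
  atom 11: C, bond orders sum to 2 (valence 4) → 2 H
  atom 12: C, bond orders sum to 2 (valence 4) → 2 H
  atom 13: C, bond orders sum to 1 (valence 4) → 3 H
Totals → C:11, H:23, N:1, O:1.

C11H23NO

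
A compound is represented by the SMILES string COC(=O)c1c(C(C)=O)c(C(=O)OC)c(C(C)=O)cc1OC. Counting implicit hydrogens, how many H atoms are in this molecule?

16

Walk through each heavy atom and fill implicit hydrogens from standard valence (C 4, N 3, O 2, S 2, halogen 1); for lowercase aromatic atoms, an aromatic c carries 1 H when it has two neighbours and 0 H with three, and aromatic n carries 0 H:
  atom 1: C, bond orders sum to 1 (valence 4) → 3 H
  atom 2: O, bond orders sum to 2 (valence 2) → 0 H
  atom 3: C, bond orders sum to 4 (valence 4) → 0 H
  atom 4: O, bond orders sum to 2 (valence 2) → 0 H
  atom 5: aromatic c, 3 neighbours → 0 H
  atom 6: aromatic c, 3 neighbours → 0 H
  atom 7: C, bond orders sum to 4 (valence 4) → 0 H
  atom 8: C, bond orders sum to 1 (valence 4) → 3 H
  atom 9: O, bond orders sum to 2 (valence 2) → 0 H
  atom 10: aromatic c, 3 neighbours → 0 H
  atom 11: C, bond orders sum to 4 (valence 4) → 0 H
  atom 12: O, bond orders sum to 2 (valence 2) → 0 H
  atom 13: O, bond orders sum to 2 (valence 2) → 0 H
  atom 14: C, bond orders sum to 1 (valence 4) → 3 H
  atom 15: aromatic c, 3 neighbours → 0 H
  atom 16: C, bond orders sum to 4 (valence 4) → 0 H
  atom 17: C, bond orders sum to 1 (valence 4) → 3 H
  atom 18: O, bond orders sum to 2 (valence 2) → 0 H
  atom 19: aromatic c, 2 neighbours → 1 H
  atom 20: aromatic c, 3 neighbours → 0 H
  atom 21: O, bond orders sum to 2 (valence 2) → 0 H
  atom 22: C, bond orders sum to 1 (valence 4) → 3 H
Total hydrogens: 16.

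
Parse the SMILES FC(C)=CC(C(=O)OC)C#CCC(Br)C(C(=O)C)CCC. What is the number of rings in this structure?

0

In SMILES, each pair of matching ring-closure digits denotes one ring-closing bond; the number of such bonds equals the number of independent rings.
Ring-closure bonds here: 0.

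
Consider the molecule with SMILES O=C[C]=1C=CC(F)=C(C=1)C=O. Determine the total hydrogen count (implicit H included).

Walk through each heavy atom and fill implicit hydrogens from standard valence (C 4, N 3, O 2, S 2, halogen 1):
  atom 1: O, bond orders sum to 2 (valence 2) → 0 H
  atom 2: C, bond orders sum to 3 (valence 4) → 1 H
  atom 3: C with explicit H count 0
  atom 4: C, bond orders sum to 3 (valence 4) → 1 H
  atom 5: C, bond orders sum to 3 (valence 4) → 1 H
  atom 6: C, bond orders sum to 4 (valence 4) → 0 H
  atom 7: F (halogen, monovalent) → 0 H
  atom 8: C, bond orders sum to 4 (valence 4) → 0 H
  atom 9: C, bond orders sum to 3 (valence 4) → 1 H
  atom 10: C, bond orders sum to 3 (valence 4) → 1 H
  atom 11: O, bond orders sum to 2 (valence 2) → 0 H
Total hydrogens: 5.

5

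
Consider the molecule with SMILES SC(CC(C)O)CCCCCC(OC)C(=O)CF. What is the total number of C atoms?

Count every carbon token in the SMILES (each C, including those in ring-closure positions and inside branches).
Carbon count: 13.

13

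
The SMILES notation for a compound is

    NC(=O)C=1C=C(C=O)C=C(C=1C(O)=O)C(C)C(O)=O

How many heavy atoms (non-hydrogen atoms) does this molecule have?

19

Every atom symbol written in the SMILES (organic subset) is one heavy atom; implicit H are not written.
Heavy atoms by element → C:12, N:1, O:6.
Total: 19.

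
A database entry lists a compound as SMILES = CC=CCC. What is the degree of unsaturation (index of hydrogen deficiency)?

Molecular formula: C5H10.
DoU = (2C + 2 + N − H − X) / 2, where X is the halogen count and O/S are ignored.
    = (2·5 + 2 + 0 − 10 − 0) / 2 = 2 / 2 = 1.

1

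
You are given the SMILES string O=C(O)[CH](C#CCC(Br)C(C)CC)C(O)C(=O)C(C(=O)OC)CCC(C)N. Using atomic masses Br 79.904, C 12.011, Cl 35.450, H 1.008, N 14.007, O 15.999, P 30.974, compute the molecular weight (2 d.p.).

448.35 g/mol

First, the molecular formula is C19H30BrNO6 (counting implicit H from valence).
  Br: 1 × 79.904 = 79.904
  C: 19 × 12.011 = 228.209
  H: 30 × 1.008 = 30.240
  N: 1 × 14.007 = 14.007
  O: 6 × 15.999 = 95.994
Sum: 1×79.904 + 19×12.011 + 30×1.008 + 1×14.007 + 6×15.999 = 448.354 → 448.35 g/mol.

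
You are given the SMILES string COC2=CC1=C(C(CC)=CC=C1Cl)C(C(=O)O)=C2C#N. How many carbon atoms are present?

15

Count every carbon token in the SMILES (each C, including those in ring-closure positions and inside branches).
Carbon count: 15.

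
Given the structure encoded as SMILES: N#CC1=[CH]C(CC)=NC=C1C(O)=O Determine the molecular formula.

C9H8N2O2

Walk through each heavy atom and fill implicit hydrogens from standard valence (C 4, N 3, O 2, S 2, halogen 1):
  atom 1: N, bond orders sum to 3 (valence 3) → 0 H
  atom 2: C, bond orders sum to 4 (valence 4) → 0 H
  atom 3: C, bond orders sum to 4 (valence 4) → 0 H
  atom 4: C with explicit H count 1
  atom 5: C, bond orders sum to 4 (valence 4) → 0 H
  atom 6: C, bond orders sum to 2 (valence 4) → 2 H
  atom 7: C, bond orders sum to 1 (valence 4) → 3 H
  atom 8: N, bond orders sum to 3 (valence 3) → 0 H
  atom 9: C, bond orders sum to 3 (valence 4) → 1 H
  atom 10: C, bond orders sum to 4 (valence 4) → 0 H
  atom 11: C, bond orders sum to 4 (valence 4) → 0 H
  atom 12: O, bond orders sum to 1 (valence 2) → 1 H
  atom 13: O, bond orders sum to 2 (valence 2) → 0 H
Totals → C:9, H:8, N:2, O:2.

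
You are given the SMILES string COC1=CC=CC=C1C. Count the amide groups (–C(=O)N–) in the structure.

Scan the SMILES for the amide motif — none present.
Groups that are present: 1 ether.

0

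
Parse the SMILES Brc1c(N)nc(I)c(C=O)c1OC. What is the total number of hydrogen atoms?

6

Walk through each heavy atom and fill implicit hydrogens from standard valence (C 4, N 3, O 2, S 2, halogen 1); for lowercase aromatic atoms, an aromatic c carries 1 H when it has two neighbours and 0 H with three, and aromatic n carries 0 H:
  atom 1: Br (halogen, monovalent) → 0 H
  atom 2: aromatic c, 3 neighbours → 0 H
  atom 3: aromatic c, 3 neighbours → 0 H
  atom 4: N, bond orders sum to 1 (valence 3) → 2 H
  atom 5: aromatic n, 2 neighbours → 0 H
  atom 6: aromatic c, 3 neighbours → 0 H
  atom 7: I (halogen, monovalent) → 0 H
  atom 8: aromatic c, 3 neighbours → 0 H
  atom 9: C, bond orders sum to 3 (valence 4) → 1 H
  atom 10: O, bond orders sum to 2 (valence 2) → 0 H
  atom 11: aromatic c, 3 neighbours → 0 H
  atom 12: O, bond orders sum to 2 (valence 2) → 0 H
  atom 13: C, bond orders sum to 1 (valence 4) → 3 H
Total hydrogens: 6.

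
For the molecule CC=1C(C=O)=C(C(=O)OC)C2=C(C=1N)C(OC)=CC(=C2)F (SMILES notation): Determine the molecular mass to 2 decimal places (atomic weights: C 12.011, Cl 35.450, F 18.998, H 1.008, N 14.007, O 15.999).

First, the molecular formula is C15H14FNO4 (counting implicit H from valence).
  C: 15 × 12.011 = 180.165
  F: 1 × 18.998 = 18.998
  H: 14 × 1.008 = 14.112
  N: 1 × 14.007 = 14.007
  O: 4 × 15.999 = 63.996
Sum: 15×12.011 + 1×18.998 + 14×1.008 + 1×14.007 + 4×15.999 = 291.278 → 291.28 g/mol.

291.28 g/mol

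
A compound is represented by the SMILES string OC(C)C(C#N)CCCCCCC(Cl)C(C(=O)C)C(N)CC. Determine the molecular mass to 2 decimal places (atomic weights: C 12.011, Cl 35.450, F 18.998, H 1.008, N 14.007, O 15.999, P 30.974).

First, the molecular formula is C17H31ClN2O2 (counting implicit H from valence).
  C: 17 × 12.011 = 204.187
  Cl: 1 × 35.450 = 35.450
  H: 31 × 1.008 = 31.248
  N: 2 × 14.007 = 28.014
  O: 2 × 15.999 = 31.998
Sum: 17×12.011 + 1×35.450 + 31×1.008 + 2×14.007 + 2×15.999 = 330.897 → 330.90 g/mol.

330.90 g/mol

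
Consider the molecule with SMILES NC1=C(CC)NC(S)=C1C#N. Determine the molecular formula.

Walk through each heavy atom and fill implicit hydrogens from standard valence (C 4, N 3, O 2, S 2, halogen 1):
  atom 1: N, bond orders sum to 1 (valence 3) → 2 H
  atom 2: C, bond orders sum to 4 (valence 4) → 0 H
  atom 3: C, bond orders sum to 4 (valence 4) → 0 H
  atom 4: C, bond orders sum to 2 (valence 4) → 2 H
  atom 5: C, bond orders sum to 1 (valence 4) → 3 H
  atom 6: N, bond orders sum to 2 (valence 3) → 1 H
  atom 7: C, bond orders sum to 4 (valence 4) → 0 H
  atom 8: S, bond orders sum to 1 (valence 2) → 1 H
  atom 9: C, bond orders sum to 4 (valence 4) → 0 H
  atom 10: C, bond orders sum to 4 (valence 4) → 0 H
  atom 11: N, bond orders sum to 3 (valence 3) → 0 H
Totals → C:7, H:9, N:3, S:1.
In Hill order: C7H9N3S.

C7H9N3S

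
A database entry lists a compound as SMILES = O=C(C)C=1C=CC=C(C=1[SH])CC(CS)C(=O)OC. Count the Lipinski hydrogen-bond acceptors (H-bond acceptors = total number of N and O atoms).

3

N atoms: 0; O atoms: 3.
Lipinski HBA = 0 + 3 = 3.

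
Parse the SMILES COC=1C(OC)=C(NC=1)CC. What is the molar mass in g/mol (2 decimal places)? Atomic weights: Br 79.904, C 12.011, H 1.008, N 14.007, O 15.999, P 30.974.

First, the molecular formula is C8H13NO2 (counting implicit H from valence).
  C: 8 × 12.011 = 96.088
  H: 13 × 1.008 = 13.104
  N: 1 × 14.007 = 14.007
  O: 2 × 15.999 = 31.998
Sum: 8×12.011 + 13×1.008 + 1×14.007 + 2×15.999 = 155.197 → 155.20 g/mol.

155.20 g/mol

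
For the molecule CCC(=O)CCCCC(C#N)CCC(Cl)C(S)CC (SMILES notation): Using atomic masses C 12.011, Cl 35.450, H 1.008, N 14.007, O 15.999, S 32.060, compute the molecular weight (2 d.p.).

303.89 g/mol

First, the molecular formula is C15H26ClNOS (counting implicit H from valence).
  C: 15 × 12.011 = 180.165
  Cl: 1 × 35.450 = 35.450
  H: 26 × 1.008 = 26.208
  N: 1 × 14.007 = 14.007
  O: 1 × 15.999 = 15.999
  S: 1 × 32.060 = 32.060
Sum: 15×12.011 + 1×35.450 + 26×1.008 + 1×14.007 + 1×15.999 + 1×32.060 = 303.889 → 303.89 g/mol.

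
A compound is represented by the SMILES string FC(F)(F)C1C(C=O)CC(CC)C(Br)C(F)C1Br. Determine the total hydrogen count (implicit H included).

14

Walk through each heavy atom and fill implicit hydrogens from standard valence (C 4, N 3, O 2, S 2, halogen 1):
  atom 1: F (halogen, monovalent) → 0 H
  atom 2: C, bond orders sum to 4 (valence 4) → 0 H
  atom 3: F (halogen, monovalent) → 0 H
  atom 4: F (halogen, monovalent) → 0 H
  atom 5: C, bond orders sum to 3 (valence 4) → 1 H
  atom 6: C, bond orders sum to 3 (valence 4) → 1 H
  atom 7: C, bond orders sum to 3 (valence 4) → 1 H
  atom 8: O, bond orders sum to 2 (valence 2) → 0 H
  atom 9: C, bond orders sum to 2 (valence 4) → 2 H
  atom 10: C, bond orders sum to 3 (valence 4) → 1 H
  atom 11: C, bond orders sum to 2 (valence 4) → 2 H
  atom 12: C, bond orders sum to 1 (valence 4) → 3 H
  atom 13: C, bond orders sum to 3 (valence 4) → 1 H
  atom 14: Br (halogen, monovalent) → 0 H
  atom 15: C, bond orders sum to 3 (valence 4) → 1 H
  atom 16: F (halogen, monovalent) → 0 H
  atom 17: C, bond orders sum to 3 (valence 4) → 1 H
  atom 18: Br (halogen, monovalent) → 0 H
Total hydrogens: 14.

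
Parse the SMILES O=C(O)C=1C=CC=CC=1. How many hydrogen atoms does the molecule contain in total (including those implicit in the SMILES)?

6

Walk through each heavy atom and fill implicit hydrogens from standard valence (C 4, N 3, O 2, S 2, halogen 1):
  atom 1: O, bond orders sum to 2 (valence 2) → 0 H
  atom 2: C, bond orders sum to 4 (valence 4) → 0 H
  atom 3: O, bond orders sum to 1 (valence 2) → 1 H
  atom 4: C, bond orders sum to 4 (valence 4) → 0 H
  atom 5: C, bond orders sum to 3 (valence 4) → 1 H
  atom 6: C, bond orders sum to 3 (valence 4) → 1 H
  atom 7: C, bond orders sum to 3 (valence 4) → 1 H
  atom 8: C, bond orders sum to 3 (valence 4) → 1 H
  atom 9: C, bond orders sum to 3 (valence 4) → 1 H
Total hydrogens: 6.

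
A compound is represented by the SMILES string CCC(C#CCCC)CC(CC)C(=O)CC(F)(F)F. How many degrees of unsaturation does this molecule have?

3

Degree of unsaturation = (number of rings) + (number of π bonds).
Ring closures in the SMILES: 0.
π bonds: 1 double bond (each 1 DoU), 1 triple bond (each 2 DoU) → 3 DoU from unsaturation.
Total DoU = 0 + 3 = 3.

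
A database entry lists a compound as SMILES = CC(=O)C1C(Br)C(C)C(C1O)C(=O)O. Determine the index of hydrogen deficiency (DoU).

Degree of unsaturation = (number of rings) + (number of π bonds).
Ring closures in the SMILES: 1.
π bonds: 2 double bonds (each 1 DoU) → 2 DoU from unsaturation.
Total DoU = 1 + 2 = 3.

3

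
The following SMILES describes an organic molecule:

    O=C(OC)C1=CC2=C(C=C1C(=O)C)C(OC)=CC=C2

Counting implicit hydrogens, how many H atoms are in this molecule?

Walk through each heavy atom and fill implicit hydrogens from standard valence (C 4, N 3, O 2, S 2, halogen 1):
  atom 1: O, bond orders sum to 2 (valence 2) → 0 H
  atom 2: C, bond orders sum to 4 (valence 4) → 0 H
  atom 3: O, bond orders sum to 2 (valence 2) → 0 H
  atom 4: C, bond orders sum to 1 (valence 4) → 3 H
  atom 5: C, bond orders sum to 4 (valence 4) → 0 H
  atom 6: C, bond orders sum to 3 (valence 4) → 1 H
  atom 7: C, bond orders sum to 4 (valence 4) → 0 H
  atom 8: C, bond orders sum to 4 (valence 4) → 0 H
  atom 9: C, bond orders sum to 3 (valence 4) → 1 H
  atom 10: C, bond orders sum to 4 (valence 4) → 0 H
  atom 11: C, bond orders sum to 4 (valence 4) → 0 H
  atom 12: O, bond orders sum to 2 (valence 2) → 0 H
  atom 13: C, bond orders sum to 1 (valence 4) → 3 H
  atom 14: C, bond orders sum to 4 (valence 4) → 0 H
  atom 15: O, bond orders sum to 2 (valence 2) → 0 H
  atom 16: C, bond orders sum to 1 (valence 4) → 3 H
  atom 17: C, bond orders sum to 3 (valence 4) → 1 H
  atom 18: C, bond orders sum to 3 (valence 4) → 1 H
  atom 19: C, bond orders sum to 3 (valence 4) → 1 H
Total hydrogens: 14.

14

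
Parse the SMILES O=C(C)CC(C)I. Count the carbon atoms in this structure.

5

Count every carbon token in the SMILES (each C, including those in ring-closure positions and inside branches).
Carbon count: 5.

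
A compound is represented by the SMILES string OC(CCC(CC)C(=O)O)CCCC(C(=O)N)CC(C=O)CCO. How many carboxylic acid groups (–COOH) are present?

The carboxylic acid motif appears at heavy-atom position 8 in the SMILES.
Other groups present: 1 aldehyde, 1 amide, 2 hydroxyl.
Carboxylic acid count: 1.

1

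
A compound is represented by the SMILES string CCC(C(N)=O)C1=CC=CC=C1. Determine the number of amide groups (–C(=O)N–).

1

The amide motif appears at heavy-atom position 4 in the SMILES.
Amide count: 1.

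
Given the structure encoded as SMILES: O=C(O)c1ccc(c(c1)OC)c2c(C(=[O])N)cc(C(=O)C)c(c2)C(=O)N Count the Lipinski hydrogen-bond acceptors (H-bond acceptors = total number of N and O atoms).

8

N atoms: 2; O atoms: 6.
Lipinski HBA = 2 + 6 = 8.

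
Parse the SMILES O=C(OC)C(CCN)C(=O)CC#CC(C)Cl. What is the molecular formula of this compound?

C11H16ClNO3

Walk through each heavy atom and fill implicit hydrogens from standard valence (C 4, N 3, O 2, S 2, halogen 1):
  atom 1: O, bond orders sum to 2 (valence 2) → 0 H
  atom 2: C, bond orders sum to 4 (valence 4) → 0 H
  atom 3: O, bond orders sum to 2 (valence 2) → 0 H
  atom 4: C, bond orders sum to 1 (valence 4) → 3 H
  atom 5: C, bond orders sum to 3 (valence 4) → 1 H
  atom 6: C, bond orders sum to 2 (valence 4) → 2 H
  atom 7: C, bond orders sum to 2 (valence 4) → 2 H
  atom 8: N, bond orders sum to 1 (valence 3) → 2 H
  atom 9: C, bond orders sum to 4 (valence 4) → 0 H
  atom 10: O, bond orders sum to 2 (valence 2) → 0 H
  atom 11: C, bond orders sum to 2 (valence 4) → 2 H
  atom 12: C, bond orders sum to 4 (valence 4) → 0 H
  atom 13: C, bond orders sum to 4 (valence 4) → 0 H
  atom 14: C, bond orders sum to 3 (valence 4) → 1 H
  atom 15: C, bond orders sum to 1 (valence 4) → 3 H
  atom 16: Cl (halogen, monovalent) → 0 H
Totals → C:11, H:16, Cl:1, N:1, O:3.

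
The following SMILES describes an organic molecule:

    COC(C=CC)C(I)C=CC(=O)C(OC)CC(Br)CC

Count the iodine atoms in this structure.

1

Scan the SMILES for I atoms (remember two-letter symbols like Cl and Br are single atoms).
Iodine count: 1.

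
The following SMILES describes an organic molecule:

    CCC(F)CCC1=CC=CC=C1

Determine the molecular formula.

Walk through each heavy atom and fill implicit hydrogens from standard valence (C 4, N 3, O 2, S 2, halogen 1):
  atom 1: C, bond orders sum to 1 (valence 4) → 3 H
  atom 2: C, bond orders sum to 2 (valence 4) → 2 H
  atom 3: C, bond orders sum to 3 (valence 4) → 1 H
  atom 4: F (halogen, monovalent) → 0 H
  atom 5: C, bond orders sum to 2 (valence 4) → 2 H
  atom 6: C, bond orders sum to 2 (valence 4) → 2 H
  atom 7: C, bond orders sum to 4 (valence 4) → 0 H
  atom 8: C, bond orders sum to 3 (valence 4) → 1 H
  atom 9: C, bond orders sum to 3 (valence 4) → 1 H
  atom 10: C, bond orders sum to 3 (valence 4) → 1 H
  atom 11: C, bond orders sum to 3 (valence 4) → 1 H
  atom 12: C, bond orders sum to 3 (valence 4) → 1 H
Totals → C:11, H:15, F:1.
In Hill order: C11H15F.

C11H15F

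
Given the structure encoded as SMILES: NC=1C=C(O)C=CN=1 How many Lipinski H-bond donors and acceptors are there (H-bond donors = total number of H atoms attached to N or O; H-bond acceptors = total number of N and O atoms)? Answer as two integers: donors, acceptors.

Donors: find every N or O and count the H atoms it carries.
  atom 1 (N): bond orders sum to 1 → 2 H
  atom 5 (O): bond orders sum to 1 → 1 H
  atom 8 (N): bond orders sum to 3 → 0 H
Lipinski HBD = 3.
Acceptors: N atoms = 2, O atoms = 1 → HBA = 3.

3, 3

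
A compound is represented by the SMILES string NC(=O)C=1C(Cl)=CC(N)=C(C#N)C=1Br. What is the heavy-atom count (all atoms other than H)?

Every atom symbol written in the SMILES (organic subset) is one heavy atom; implicit H are not written.
Heavy atoms by element → Br:1, C:8, Cl:1, N:3, O:1.
Total: 14.

14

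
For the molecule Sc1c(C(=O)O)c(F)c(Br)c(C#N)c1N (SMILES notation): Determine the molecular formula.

C8H4BrFN2O2S

Walk through each heavy atom and fill implicit hydrogens from standard valence (C 4, N 3, O 2, S 2, halogen 1); for lowercase aromatic atoms, an aromatic c carries 1 H when it has two neighbours and 0 H with three, and aromatic n carries 0 H:
  atom 1: S, bond orders sum to 1 (valence 2) → 1 H
  atom 2: aromatic c, 3 neighbours → 0 H
  atom 3: aromatic c, 3 neighbours → 0 H
  atom 4: C, bond orders sum to 4 (valence 4) → 0 H
  atom 5: O, bond orders sum to 2 (valence 2) → 0 H
  atom 6: O, bond orders sum to 1 (valence 2) → 1 H
  atom 7: aromatic c, 3 neighbours → 0 H
  atom 8: F (halogen, monovalent) → 0 H
  atom 9: aromatic c, 3 neighbours → 0 H
  atom 10: Br (halogen, monovalent) → 0 H
  atom 11: aromatic c, 3 neighbours → 0 H
  atom 12: C, bond orders sum to 4 (valence 4) → 0 H
  atom 13: N, bond orders sum to 3 (valence 3) → 0 H
  atom 14: aromatic c, 3 neighbours → 0 H
  atom 15: N, bond orders sum to 1 (valence 3) → 2 H
Totals → C:8, H:4, Br:1, F:1, N:2, O:2, S:1.
In Hill order: C8H4BrFN2O2S.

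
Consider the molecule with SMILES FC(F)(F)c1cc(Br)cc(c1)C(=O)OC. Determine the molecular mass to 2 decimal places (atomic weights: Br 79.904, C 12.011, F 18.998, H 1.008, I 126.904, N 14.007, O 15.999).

First, the molecular formula is C9H6BrF3O2 (counting implicit H from valence).
  Br: 1 × 79.904 = 79.904
  C: 9 × 12.011 = 108.099
  F: 3 × 18.998 = 56.994
  H: 6 × 1.008 = 6.048
  O: 2 × 15.999 = 31.998
Sum: 1×79.904 + 9×12.011 + 3×18.998 + 6×1.008 + 2×15.999 = 283.043 → 283.04 g/mol.

283.04 g/mol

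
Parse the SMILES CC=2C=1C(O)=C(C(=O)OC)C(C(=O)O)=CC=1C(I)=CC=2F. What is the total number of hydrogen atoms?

Walk through each heavy atom and fill implicit hydrogens from standard valence (C 4, N 3, O 2, S 2, halogen 1):
  atom 1: C, bond orders sum to 1 (valence 4) → 3 H
  atom 2: C, bond orders sum to 4 (valence 4) → 0 H
  atom 3: C, bond orders sum to 4 (valence 4) → 0 H
  atom 4: C, bond orders sum to 4 (valence 4) → 0 H
  atom 5: O, bond orders sum to 1 (valence 2) → 1 H
  atom 6: C, bond orders sum to 4 (valence 4) → 0 H
  atom 7: C, bond orders sum to 4 (valence 4) → 0 H
  atom 8: O, bond orders sum to 2 (valence 2) → 0 H
  atom 9: O, bond orders sum to 2 (valence 2) → 0 H
  atom 10: C, bond orders sum to 1 (valence 4) → 3 H
  atom 11: C, bond orders sum to 4 (valence 4) → 0 H
  atom 12: C, bond orders sum to 4 (valence 4) → 0 H
  atom 13: O, bond orders sum to 2 (valence 2) → 0 H
  atom 14: O, bond orders sum to 1 (valence 2) → 1 H
  atom 15: C, bond orders sum to 3 (valence 4) → 1 H
  atom 16: C, bond orders sum to 4 (valence 4) → 0 H
  atom 17: C, bond orders sum to 4 (valence 4) → 0 H
  atom 18: I (halogen, monovalent) → 0 H
  atom 19: C, bond orders sum to 3 (valence 4) → 1 H
  atom 20: C, bond orders sum to 4 (valence 4) → 0 H
  atom 21: F (halogen, monovalent) → 0 H
Total hydrogens: 10.

10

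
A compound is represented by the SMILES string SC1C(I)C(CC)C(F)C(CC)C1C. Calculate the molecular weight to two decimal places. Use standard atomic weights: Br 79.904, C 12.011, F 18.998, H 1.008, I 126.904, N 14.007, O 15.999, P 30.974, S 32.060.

330.24 g/mol

First, the molecular formula is C11H20FIS (counting implicit H from valence).
  C: 11 × 12.011 = 132.121
  F: 1 × 18.998 = 18.998
  H: 20 × 1.008 = 20.160
  I: 1 × 126.904 = 126.904
  S: 1 × 32.060 = 32.060
Sum: 11×12.011 + 1×18.998 + 20×1.008 + 1×126.904 + 1×32.060 = 330.243 → 330.24 g/mol.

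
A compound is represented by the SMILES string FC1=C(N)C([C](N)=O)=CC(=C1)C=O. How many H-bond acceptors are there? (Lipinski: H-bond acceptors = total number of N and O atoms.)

4

N atoms: 2; O atoms: 2.
Lipinski HBA = 2 + 2 = 4.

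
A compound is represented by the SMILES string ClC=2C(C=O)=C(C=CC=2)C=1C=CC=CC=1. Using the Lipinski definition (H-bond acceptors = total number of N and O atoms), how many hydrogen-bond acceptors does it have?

1

N atoms: 0; O atoms: 1.
Lipinski HBA = 0 + 1 = 1.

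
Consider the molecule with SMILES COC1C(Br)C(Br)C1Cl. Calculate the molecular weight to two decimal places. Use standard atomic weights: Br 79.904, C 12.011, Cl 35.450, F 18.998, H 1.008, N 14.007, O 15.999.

278.37 g/mol

First, the molecular formula is C5H7Br2ClO (counting implicit H from valence).
  Br: 2 × 79.904 = 159.808
  C: 5 × 12.011 = 60.055
  Cl: 1 × 35.450 = 35.450
  H: 7 × 1.008 = 7.056
  O: 1 × 15.999 = 15.999
Sum: 2×79.904 + 5×12.011 + 1×35.450 + 7×1.008 + 1×15.999 = 278.368 → 278.37 g/mol.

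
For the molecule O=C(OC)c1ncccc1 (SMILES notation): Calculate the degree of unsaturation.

5

Molecular formula: C7H7NO2.
DoU = (2C + 2 + N − H − X) / 2, where X is the halogen count and O/S are ignored.
    = (2·7 + 2 + 1 − 7 − 0) / 2 = 10 / 2 = 5.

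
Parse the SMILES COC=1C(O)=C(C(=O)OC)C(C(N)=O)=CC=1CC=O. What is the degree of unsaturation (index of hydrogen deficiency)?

Degree of unsaturation = (number of rings) + (number of π bonds).
Ring closures in the SMILES: 1.
π bonds: 6 double bonds (each 1 DoU) → 6 DoU from unsaturation.
Total DoU = 1 + 6 = 7.

7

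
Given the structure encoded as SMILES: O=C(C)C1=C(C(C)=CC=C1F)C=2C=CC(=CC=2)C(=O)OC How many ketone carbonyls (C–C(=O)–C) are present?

1

The ketone motif appears at heavy-atom position 2 in the SMILES.
Other groups present: 1 ester.
Ketone count: 1.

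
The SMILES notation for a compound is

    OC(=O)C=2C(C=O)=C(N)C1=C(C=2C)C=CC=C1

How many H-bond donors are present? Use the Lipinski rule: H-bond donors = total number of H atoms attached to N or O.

3

Donors: find every N or O and count the H atoms it carries.
  atom 1 (O): bond orders sum to 1 → 1 H
  atom 3 (O): bond orders sum to 2 → 0 H
  atom 7 (O): bond orders sum to 2 → 0 H
  atom 9 (N): bond orders sum to 1 → 2 H
Lipinski HBD = 3.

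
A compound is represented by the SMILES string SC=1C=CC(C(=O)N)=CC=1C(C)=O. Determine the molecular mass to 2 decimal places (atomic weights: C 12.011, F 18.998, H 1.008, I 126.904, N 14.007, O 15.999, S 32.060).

195.24 g/mol

First, the molecular formula is C9H9NO2S (counting implicit H from valence).
  C: 9 × 12.011 = 108.099
  H: 9 × 1.008 = 9.072
  N: 1 × 14.007 = 14.007
  O: 2 × 15.999 = 31.998
  S: 1 × 32.060 = 32.060
Sum: 9×12.011 + 9×1.008 + 1×14.007 + 2×15.999 + 1×32.060 = 195.236 → 195.24 g/mol.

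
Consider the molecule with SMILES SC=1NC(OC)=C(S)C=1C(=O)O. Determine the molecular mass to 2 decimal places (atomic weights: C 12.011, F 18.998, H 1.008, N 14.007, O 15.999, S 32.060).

First, the molecular formula is C6H7NO3S2 (counting implicit H from valence).
  C: 6 × 12.011 = 72.066
  H: 7 × 1.008 = 7.056
  N: 1 × 14.007 = 14.007
  O: 3 × 15.999 = 47.997
  S: 2 × 32.060 = 64.120
Sum: 6×12.011 + 7×1.008 + 1×14.007 + 3×15.999 + 2×32.060 = 205.246 → 205.25 g/mol.

205.25 g/mol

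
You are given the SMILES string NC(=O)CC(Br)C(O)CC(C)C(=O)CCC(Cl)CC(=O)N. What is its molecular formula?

Walk through each heavy atom and fill implicit hydrogens from standard valence (C 4, N 3, O 2, S 2, halogen 1):
  atom 1: N, bond orders sum to 1 (valence 3) → 2 H
  atom 2: C, bond orders sum to 4 (valence 4) → 0 H
  atom 3: O, bond orders sum to 2 (valence 2) → 0 H
  atom 4: C, bond orders sum to 2 (valence 4) → 2 H
  atom 5: C, bond orders sum to 3 (valence 4) → 1 H
  atom 6: Br (halogen, monovalent) → 0 H
  atom 7: C, bond orders sum to 3 (valence 4) → 1 H
  atom 8: O, bond orders sum to 1 (valence 2) → 1 H
  atom 9: C, bond orders sum to 2 (valence 4) → 2 H
  atom 10: C, bond orders sum to 3 (valence 4) → 1 H
  atom 11: C, bond orders sum to 1 (valence 4) → 3 H
  atom 12: C, bond orders sum to 4 (valence 4) → 0 H
  atom 13: O, bond orders sum to 2 (valence 2) → 0 H
  atom 14: C, bond orders sum to 2 (valence 4) → 2 H
  atom 15: C, bond orders sum to 2 (valence 4) → 2 H
  atom 16: C, bond orders sum to 3 (valence 4) → 1 H
  atom 17: Cl (halogen, monovalent) → 0 H
  atom 18: C, bond orders sum to 2 (valence 4) → 2 H
  atom 19: C, bond orders sum to 4 (valence 4) → 0 H
  atom 20: O, bond orders sum to 2 (valence 2) → 0 H
  atom 21: N, bond orders sum to 1 (valence 3) → 2 H
Totals → C:13, H:22, Br:1, Cl:1, N:2, O:4.
In Hill order: C13H22BrClN2O4.

C13H22BrClN2O4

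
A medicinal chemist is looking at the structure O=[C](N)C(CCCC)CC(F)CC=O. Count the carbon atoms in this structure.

10

Count every carbon token in the SMILES (each C, including those in ring-closure positions and inside branches).
Carbon count: 10.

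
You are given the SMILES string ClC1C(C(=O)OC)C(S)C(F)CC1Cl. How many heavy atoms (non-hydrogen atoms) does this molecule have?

14

Every atom symbol written in the SMILES (organic subset) is one heavy atom; implicit H are not written.
Heavy atoms by element → C:8, Cl:2, F:1, O:2, S:1.
Total: 14.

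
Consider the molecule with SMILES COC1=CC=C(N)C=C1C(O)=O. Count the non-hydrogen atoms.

12

Every atom symbol written in the SMILES (organic subset) is one heavy atom; implicit H are not written.
Heavy atoms by element → C:8, N:1, O:3.
Total: 12.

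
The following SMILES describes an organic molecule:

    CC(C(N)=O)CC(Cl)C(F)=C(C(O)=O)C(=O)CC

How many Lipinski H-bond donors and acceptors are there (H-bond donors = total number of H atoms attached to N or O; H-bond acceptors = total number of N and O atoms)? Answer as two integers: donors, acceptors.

3, 5

Donors: find every N or O and count the H atoms it carries.
  atom 4 (N): bond orders sum to 1 → 2 H
  atom 5 (O): bond orders sum to 2 → 0 H
  atom 13 (O): bond orders sum to 1 → 1 H
  atom 14 (O): bond orders sum to 2 → 0 H
  atom 16 (O): bond orders sum to 2 → 0 H
Lipinski HBD = 3.
Acceptors: N atoms = 1, O atoms = 4 → HBA = 5.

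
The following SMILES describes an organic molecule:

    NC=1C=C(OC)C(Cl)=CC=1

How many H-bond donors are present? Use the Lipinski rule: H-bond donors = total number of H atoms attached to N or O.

Donors: find every N or O and count the H atoms it carries.
  atom 1 (N): bond orders sum to 1 → 2 H
  atom 5 (O): bond orders sum to 2 → 0 H
Lipinski HBD = 2.

2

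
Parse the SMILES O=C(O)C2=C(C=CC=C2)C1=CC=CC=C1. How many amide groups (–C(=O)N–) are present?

0

Scan the SMILES for the amide motif — none present.
Groups that are present: 1 carboxylic acid.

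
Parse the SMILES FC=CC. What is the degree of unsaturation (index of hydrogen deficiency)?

Degree of unsaturation = (number of rings) + (number of π bonds).
Ring closures in the SMILES: 0.
π bonds: 1 double bond (each 1 DoU) → 1 DoU from unsaturation.
Total DoU = 0 + 1 = 1.

1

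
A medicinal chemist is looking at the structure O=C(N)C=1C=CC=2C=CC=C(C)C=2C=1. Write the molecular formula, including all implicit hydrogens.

C12H11NO

Walk through each heavy atom and fill implicit hydrogens from standard valence (C 4, N 3, O 2, S 2, halogen 1):
  atom 1: O, bond orders sum to 2 (valence 2) → 0 H
  atom 2: C, bond orders sum to 4 (valence 4) → 0 H
  atom 3: N, bond orders sum to 1 (valence 3) → 2 H
  atom 4: C, bond orders sum to 4 (valence 4) → 0 H
  atom 5: C, bond orders sum to 3 (valence 4) → 1 H
  atom 6: C, bond orders sum to 3 (valence 4) → 1 H
  atom 7: C, bond orders sum to 4 (valence 4) → 0 H
  atom 8: C, bond orders sum to 3 (valence 4) → 1 H
  atom 9: C, bond orders sum to 3 (valence 4) → 1 H
  atom 10: C, bond orders sum to 3 (valence 4) → 1 H
  atom 11: C, bond orders sum to 4 (valence 4) → 0 H
  atom 12: C, bond orders sum to 1 (valence 4) → 3 H
  atom 13: C, bond orders sum to 4 (valence 4) → 0 H
  atom 14: C, bond orders sum to 3 (valence 4) → 1 H
Totals → C:12, H:11, N:1, O:1.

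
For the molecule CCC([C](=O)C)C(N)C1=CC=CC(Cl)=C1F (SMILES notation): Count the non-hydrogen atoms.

16

Every atom symbol written in the SMILES (organic subset) is one heavy atom; implicit H are not written.
Heavy atoms by element → C:12, Cl:1, F:1, N:1, O:1.
Total: 16.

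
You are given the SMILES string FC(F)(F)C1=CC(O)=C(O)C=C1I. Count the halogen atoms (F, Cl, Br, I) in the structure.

4

Halogen atoms appear at heavy-atom positions 1, 3, 4, 13 (3×F, 1×I).
Other groups present: 2 hydroxyl.
Halogen count: 4.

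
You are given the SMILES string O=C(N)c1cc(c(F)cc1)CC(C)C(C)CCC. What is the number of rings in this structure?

In SMILES, each pair of matching ring-closure digits denotes one ring-closing bond; the number of such bonds equals the number of independent rings.
Ring-closure bonds here: 1.

1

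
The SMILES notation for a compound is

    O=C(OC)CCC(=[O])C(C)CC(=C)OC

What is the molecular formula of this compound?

Walk through each heavy atom and fill implicit hydrogens from standard valence (C 4, N 3, O 2, S 2, halogen 1):
  atom 1: O, bond orders sum to 2 (valence 2) → 0 H
  atom 2: C, bond orders sum to 4 (valence 4) → 0 H
  atom 3: O, bond orders sum to 2 (valence 2) → 0 H
  atom 4: C, bond orders sum to 1 (valence 4) → 3 H
  atom 5: C, bond orders sum to 2 (valence 4) → 2 H
  atom 6: C, bond orders sum to 2 (valence 4) → 2 H
  atom 7: C, bond orders sum to 4 (valence 4) → 0 H
  atom 8: O with explicit H count 0
  atom 9: C, bond orders sum to 3 (valence 4) → 1 H
  atom 10: C, bond orders sum to 1 (valence 4) → 3 H
  atom 11: C, bond orders sum to 2 (valence 4) → 2 H
  atom 12: C, bond orders sum to 4 (valence 4) → 0 H
  atom 13: C, bond orders sum to 2 (valence 4) → 2 H
  atom 14: O, bond orders sum to 2 (valence 2) → 0 H
  atom 15: C, bond orders sum to 1 (valence 4) → 3 H
Totals → C:11, H:18, O:4.

C11H18O4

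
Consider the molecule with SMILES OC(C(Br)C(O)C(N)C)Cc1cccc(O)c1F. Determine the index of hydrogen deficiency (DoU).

Molecular formula: C12H17BrFNO3.
DoU = (2C + 2 + N − H − X) / 2, where X is the halogen count and O/S are ignored.
    = (2·12 + 2 + 1 − 17 − 2) / 2 = 8 / 2 = 4.

4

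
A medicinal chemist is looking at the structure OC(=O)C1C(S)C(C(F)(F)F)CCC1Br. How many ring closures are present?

1

In SMILES, each pair of matching ring-closure digits denotes one ring-closing bond; the number of such bonds equals the number of independent rings.
Ring-closure bonds here: 1.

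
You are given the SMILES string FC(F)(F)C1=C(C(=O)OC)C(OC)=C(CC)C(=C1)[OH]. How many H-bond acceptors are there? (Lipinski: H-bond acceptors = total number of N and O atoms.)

N atoms: 0; O atoms: 4.
Lipinski HBA = 0 + 4 = 4.

4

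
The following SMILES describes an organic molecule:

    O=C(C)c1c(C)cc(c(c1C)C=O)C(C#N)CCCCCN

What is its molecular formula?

C18H24N2O2

Walk through each heavy atom and fill implicit hydrogens from standard valence (C 4, N 3, O 2, S 2, halogen 1); for lowercase aromatic atoms, an aromatic c carries 1 H when it has two neighbours and 0 H with three, and aromatic n carries 0 H:
  atom 1: O, bond orders sum to 2 (valence 2) → 0 H
  atom 2: C, bond orders sum to 4 (valence 4) → 0 H
  atom 3: C, bond orders sum to 1 (valence 4) → 3 H
  atom 4: aromatic c, 3 neighbours → 0 H
  atom 5: aromatic c, 3 neighbours → 0 H
  atom 6: C, bond orders sum to 1 (valence 4) → 3 H
  atom 7: aromatic c, 2 neighbours → 1 H
  atom 8: aromatic c, 3 neighbours → 0 H
  atom 9: aromatic c, 3 neighbours → 0 H
  atom 10: aromatic c, 3 neighbours → 0 H
  atom 11: C, bond orders sum to 1 (valence 4) → 3 H
  atom 12: C, bond orders sum to 3 (valence 4) → 1 H
  atom 13: O, bond orders sum to 2 (valence 2) → 0 H
  atom 14: C, bond orders sum to 3 (valence 4) → 1 H
  atom 15: C, bond orders sum to 4 (valence 4) → 0 H
  atom 16: N, bond orders sum to 3 (valence 3) → 0 H
  atom 17: C, bond orders sum to 2 (valence 4) → 2 H
  atom 18: C, bond orders sum to 2 (valence 4) → 2 H
  atom 19: C, bond orders sum to 2 (valence 4) → 2 H
  atom 20: C, bond orders sum to 2 (valence 4) → 2 H
  atom 21: C, bond orders sum to 2 (valence 4) → 2 H
  atom 22: N, bond orders sum to 1 (valence 3) → 2 H
Totals → C:18, H:24, N:2, O:2.
In Hill order: C18H24N2O2.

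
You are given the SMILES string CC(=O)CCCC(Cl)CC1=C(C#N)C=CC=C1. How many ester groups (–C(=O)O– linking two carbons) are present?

0

Scan the SMILES for the ester motif — none present.
Groups that are present: 1 ketone, 1 nitrile.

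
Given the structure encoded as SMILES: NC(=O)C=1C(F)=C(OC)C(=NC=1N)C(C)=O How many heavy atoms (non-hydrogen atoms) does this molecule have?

16

Every atom symbol written in the SMILES (organic subset) is one heavy atom; implicit H are not written.
Heavy atoms by element → C:9, F:1, N:3, O:3.
Total: 16.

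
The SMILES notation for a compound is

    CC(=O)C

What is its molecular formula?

Walk through each heavy atom and fill implicit hydrogens from standard valence (C 4, N 3, O 2, S 2, halogen 1):
  atom 1: C, bond orders sum to 1 (valence 4) → 3 H
  atom 2: C, bond orders sum to 4 (valence 4) → 0 H
  atom 3: O, bond orders sum to 2 (valence 2) → 0 H
  atom 4: C, bond orders sum to 1 (valence 4) → 3 H
Totals → C:3, H:6, O:1.
In Hill order: C3H6O.

C3H6O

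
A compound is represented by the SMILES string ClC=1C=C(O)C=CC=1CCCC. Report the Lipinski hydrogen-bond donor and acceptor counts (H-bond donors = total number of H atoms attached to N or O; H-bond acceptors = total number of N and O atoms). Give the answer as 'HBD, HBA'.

Donors: find every N or O and count the H atoms it carries.
  atom 5 (O): bond orders sum to 1 → 1 H
Lipinski HBD = 1.
Acceptors: N atoms = 0, O atoms = 1 → HBA = 1.

1, 1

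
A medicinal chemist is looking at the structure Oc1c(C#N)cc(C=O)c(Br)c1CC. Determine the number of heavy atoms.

Every atom symbol written in the SMILES (organic subset) is one heavy atom; implicit H are not written.
Heavy atoms by element → Br:1, C:10, N:1, O:2.
Total: 14.

14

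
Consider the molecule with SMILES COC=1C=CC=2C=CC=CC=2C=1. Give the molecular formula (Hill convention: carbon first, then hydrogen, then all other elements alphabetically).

Walk through each heavy atom and fill implicit hydrogens from standard valence (C 4, N 3, O 2, S 2, halogen 1):
  atom 1: C, bond orders sum to 1 (valence 4) → 3 H
  atom 2: O, bond orders sum to 2 (valence 2) → 0 H
  atom 3: C, bond orders sum to 4 (valence 4) → 0 H
  atom 4: C, bond orders sum to 3 (valence 4) → 1 H
  atom 5: C, bond orders sum to 3 (valence 4) → 1 H
  atom 6: C, bond orders sum to 4 (valence 4) → 0 H
  atom 7: C, bond orders sum to 3 (valence 4) → 1 H
  atom 8: C, bond orders sum to 3 (valence 4) → 1 H
  atom 9: C, bond orders sum to 3 (valence 4) → 1 H
  atom 10: C, bond orders sum to 3 (valence 4) → 1 H
  atom 11: C, bond orders sum to 4 (valence 4) → 0 H
  atom 12: C, bond orders sum to 3 (valence 4) → 1 H
Totals → C:11, H:10, O:1.
In Hill order: C11H10O.

C11H10O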